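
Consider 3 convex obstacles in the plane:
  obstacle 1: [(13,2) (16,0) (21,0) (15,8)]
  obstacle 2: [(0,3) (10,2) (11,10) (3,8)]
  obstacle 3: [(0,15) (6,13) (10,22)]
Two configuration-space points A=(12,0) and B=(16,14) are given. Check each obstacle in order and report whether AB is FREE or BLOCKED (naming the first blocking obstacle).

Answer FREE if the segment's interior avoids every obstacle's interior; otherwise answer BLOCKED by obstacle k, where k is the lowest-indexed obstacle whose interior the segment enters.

FREE

Obstacle 1 [(13,2) (16,0) (21,0) (15,8)]:
  edge (13,2)–(16,0): clear
  edge (16,0)–(21,0): clear
  edge (21,0)–(15,8): clear
  edge (15,8)–(13,2): clear
  midpoint (14,7) outside
  → clear
Obstacle 2 [(0,3) (10,2) (11,10) (3,8)]:
  edge (0,3)–(10,2): clear
  edge (10,2)–(11,10): clear
  edge (11,10)–(3,8): clear
  edge (3,8)–(0,3): clear
  midpoint (14,7) outside
  → clear
Obstacle 3 [(0,15) (6,13) (10,22)]:
  edge (0,15)–(6,13): clear
  edge (6,13)–(10,22): clear
  edge (10,22)–(0,15): clear
  midpoint (14,7) outside
  → clear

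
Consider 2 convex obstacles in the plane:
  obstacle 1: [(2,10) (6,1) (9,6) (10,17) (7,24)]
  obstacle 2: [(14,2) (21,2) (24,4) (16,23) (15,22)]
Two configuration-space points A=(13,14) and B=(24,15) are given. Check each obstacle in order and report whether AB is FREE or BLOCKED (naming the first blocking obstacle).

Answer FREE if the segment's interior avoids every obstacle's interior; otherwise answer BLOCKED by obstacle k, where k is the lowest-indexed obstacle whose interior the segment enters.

BLOCKED by obstacle 2

Obstacle 1 [(2,10) (6,1) (9,6) (10,17) (7,24)]:
  edge (2,10)–(6,1): clear
  edge (6,1)–(9,6): clear
  edge (9,6)–(10,17): clear
  edge (10,17)–(7,24): clear
  edge (7,24)–(2,10): clear
  midpoint (37/2,29/2) outside
  → clear
Obstacle 2 [(14,2) (21,2) (24,4) (16,23) (15,22)]:
  edge (14,2)–(21,2): clear
  edge (21,2)–(24,4): clear
  edge (24,4)–(16,23): crosses AB
  edge (16,23)–(15,22): clear
  edge (15,22)–(14,2): crosses AB
  → BLOCKED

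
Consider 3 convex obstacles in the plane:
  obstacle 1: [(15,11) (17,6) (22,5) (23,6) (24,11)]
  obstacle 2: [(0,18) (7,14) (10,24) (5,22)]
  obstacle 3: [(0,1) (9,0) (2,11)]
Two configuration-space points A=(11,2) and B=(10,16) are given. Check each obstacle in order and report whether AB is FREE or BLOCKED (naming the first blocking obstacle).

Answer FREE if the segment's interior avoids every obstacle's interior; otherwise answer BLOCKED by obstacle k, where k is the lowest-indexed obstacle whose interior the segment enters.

Obstacle 1 [(15,11) (17,6) (22,5) (23,6) (24,11)]:
  edge (15,11)–(17,6): clear
  edge (17,6)–(22,5): clear
  edge (22,5)–(23,6): clear
  edge (23,6)–(24,11): clear
  edge (24,11)–(15,11): clear
  midpoint (21/2,9) outside
  → clear
Obstacle 2 [(0,18) (7,14) (10,24) (5,22)]:
  edge (0,18)–(7,14): clear
  edge (7,14)–(10,24): clear
  edge (10,24)–(5,22): clear
  edge (5,22)–(0,18): clear
  midpoint (21/2,9) outside
  → clear
Obstacle 3 [(0,1) (9,0) (2,11)]:
  edge (0,1)–(9,0): clear
  edge (9,0)–(2,11): clear
  edge (2,11)–(0,1): clear
  midpoint (21/2,9) outside
  → clear

FREE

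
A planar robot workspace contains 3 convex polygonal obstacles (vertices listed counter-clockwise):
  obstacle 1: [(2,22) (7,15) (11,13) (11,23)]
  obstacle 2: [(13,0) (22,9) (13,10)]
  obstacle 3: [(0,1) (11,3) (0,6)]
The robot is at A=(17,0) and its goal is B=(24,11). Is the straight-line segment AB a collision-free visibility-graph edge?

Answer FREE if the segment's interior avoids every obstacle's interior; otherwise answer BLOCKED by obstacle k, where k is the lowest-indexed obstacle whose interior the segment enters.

Obstacle 1 [(2,22) (7,15) (11,13) (11,23)]:
  edge (2,22)–(7,15): clear
  edge (7,15)–(11,13): clear
  edge (11,13)–(11,23): clear
  edge (11,23)–(2,22): clear
  midpoint (41/2,11/2) outside
  → clear
Obstacle 2 [(13,0) (22,9) (13,10)]:
  edge (13,0)–(22,9): clear
  edge (22,9)–(13,10): clear
  edge (13,10)–(13,0): clear
  midpoint (41/2,11/2) outside
  → clear
Obstacle 3 [(0,1) (11,3) (0,6)]:
  edge (0,1)–(11,3): clear
  edge (11,3)–(0,6): clear
  edge (0,6)–(0,1): clear
  midpoint (41/2,11/2) outside
  → clear

FREE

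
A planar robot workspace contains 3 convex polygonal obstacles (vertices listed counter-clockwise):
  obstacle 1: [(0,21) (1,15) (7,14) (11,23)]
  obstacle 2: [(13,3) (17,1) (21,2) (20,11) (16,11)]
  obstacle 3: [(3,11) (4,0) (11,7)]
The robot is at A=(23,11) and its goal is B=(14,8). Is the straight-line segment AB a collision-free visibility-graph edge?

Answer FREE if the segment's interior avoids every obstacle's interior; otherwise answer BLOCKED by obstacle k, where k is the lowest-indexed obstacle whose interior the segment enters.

BLOCKED by obstacle 2

Obstacle 1 [(0,21) (1,15) (7,14) (11,23)]:
  edge (0,21)–(1,15): clear
  edge (1,15)–(7,14): clear
  edge (7,14)–(11,23): clear
  edge (11,23)–(0,21): clear
  midpoint (37/2,19/2) outside
  → clear
Obstacle 2 [(13,3) (17,1) (21,2) (20,11) (16,11)]:
  edge (13,3)–(17,1): clear
  edge (17,1)–(21,2): clear
  edge (21,2)–(20,11): crosses AB
  edge (20,11)–(16,11): clear
  edge (16,11)–(13,3): crosses AB
  → BLOCKED
Obstacle 3 [(3,11) (4,0) (11,7)]:
  edge (3,11)–(4,0): clear
  edge (4,0)–(11,7): clear
  edge (11,7)–(3,11): clear
  midpoint (37/2,19/2) outside
  → clear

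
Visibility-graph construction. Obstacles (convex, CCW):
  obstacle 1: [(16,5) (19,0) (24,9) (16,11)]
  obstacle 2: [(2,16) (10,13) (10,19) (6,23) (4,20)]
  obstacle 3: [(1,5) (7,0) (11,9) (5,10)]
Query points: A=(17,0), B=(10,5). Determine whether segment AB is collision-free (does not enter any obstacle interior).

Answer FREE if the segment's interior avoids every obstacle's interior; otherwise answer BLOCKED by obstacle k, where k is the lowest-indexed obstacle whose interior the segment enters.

Obstacle 1 [(16,5) (19,0) (24,9) (16,11)]:
  edge (16,5)–(19,0): clear
  edge (19,0)–(24,9): clear
  edge (24,9)–(16,11): clear
  edge (16,11)–(16,5): clear
  midpoint (27/2,5/2) outside
  → clear
Obstacle 2 [(2,16) (10,13) (10,19) (6,23) (4,20)]:
  edge (2,16)–(10,13): clear
  edge (10,13)–(10,19): clear
  edge (10,19)–(6,23): clear
  edge (6,23)–(4,20): clear
  edge (4,20)–(2,16): clear
  midpoint (27/2,5/2) outside
  → clear
Obstacle 3 [(1,5) (7,0) (11,9) (5,10)]:
  edge (1,5)–(7,0): clear
  edge (7,0)–(11,9): clear
  edge (11,9)–(5,10): clear
  edge (5,10)–(1,5): clear
  midpoint (27/2,5/2) outside
  → clear

FREE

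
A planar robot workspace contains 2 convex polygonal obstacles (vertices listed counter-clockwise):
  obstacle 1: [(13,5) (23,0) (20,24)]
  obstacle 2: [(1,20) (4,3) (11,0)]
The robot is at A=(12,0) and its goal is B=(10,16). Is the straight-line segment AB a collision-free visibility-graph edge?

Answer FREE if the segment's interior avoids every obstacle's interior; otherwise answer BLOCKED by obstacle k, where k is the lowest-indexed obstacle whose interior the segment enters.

FREE

Obstacle 1 [(13,5) (23,0) (20,24)]:
  edge (13,5)–(23,0): clear
  edge (23,0)–(20,24): clear
  edge (20,24)–(13,5): clear
  midpoint (11,8) outside
  → clear
Obstacle 2 [(1,20) (4,3) (11,0)]:
  edge (1,20)–(4,3): clear
  edge (4,3)–(11,0): clear
  edge (11,0)–(1,20): clear
  midpoint (11,8) outside
  → clear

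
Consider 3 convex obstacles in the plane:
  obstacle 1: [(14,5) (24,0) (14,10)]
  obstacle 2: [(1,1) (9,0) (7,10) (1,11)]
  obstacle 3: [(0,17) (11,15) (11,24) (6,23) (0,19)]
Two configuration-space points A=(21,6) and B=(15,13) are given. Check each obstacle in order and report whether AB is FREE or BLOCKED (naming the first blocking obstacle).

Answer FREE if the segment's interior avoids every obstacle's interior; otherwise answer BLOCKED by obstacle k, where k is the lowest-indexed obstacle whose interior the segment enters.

FREE

Obstacle 1 [(14,5) (24,0) (14,10)]:
  edge (14,5)–(24,0): clear
  edge (24,0)–(14,10): clear
  edge (14,10)–(14,5): clear
  midpoint (18,19/2) outside
  → clear
Obstacle 2 [(1,1) (9,0) (7,10) (1,11)]:
  edge (1,1)–(9,0): clear
  edge (9,0)–(7,10): clear
  edge (7,10)–(1,11): clear
  edge (1,11)–(1,1): clear
  midpoint (18,19/2) outside
  → clear
Obstacle 3 [(0,17) (11,15) (11,24) (6,23) (0,19)]:
  edge (0,17)–(11,15): clear
  edge (11,15)–(11,24): clear
  edge (11,24)–(6,23): clear
  edge (6,23)–(0,19): clear
  edge (0,19)–(0,17): clear
  midpoint (18,19/2) outside
  → clear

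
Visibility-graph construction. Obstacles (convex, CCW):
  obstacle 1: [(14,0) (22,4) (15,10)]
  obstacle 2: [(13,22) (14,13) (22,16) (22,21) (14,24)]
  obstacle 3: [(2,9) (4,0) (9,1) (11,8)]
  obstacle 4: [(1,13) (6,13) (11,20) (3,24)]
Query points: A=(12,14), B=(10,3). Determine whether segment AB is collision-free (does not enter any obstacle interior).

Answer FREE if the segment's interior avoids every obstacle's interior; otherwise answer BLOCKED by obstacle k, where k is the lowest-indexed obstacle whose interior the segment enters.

BLOCKED by obstacle 3

Obstacle 1 [(14,0) (22,4) (15,10)]:
  edge (14,0)–(22,4): clear
  edge (22,4)–(15,10): clear
  edge (15,10)–(14,0): clear
  midpoint (11,17/2) outside
  → clear
Obstacle 2 [(13,22) (14,13) (22,16) (22,21) (14,24)]:
  edge (13,22)–(14,13): clear
  edge (14,13)–(22,16): clear
  edge (22,16)–(22,21): clear
  edge (22,21)–(14,24): clear
  edge (14,24)–(13,22): clear
  midpoint (11,17/2) outside
  → clear
Obstacle 3 [(2,9) (4,0) (9,1) (11,8)]:
  edge (2,9)–(4,0): clear
  edge (4,0)–(9,1): clear
  edge (9,1)–(11,8): crosses AB
  edge (11,8)–(2,9): crosses AB
  → BLOCKED
Obstacle 4 [(1,13) (6,13) (11,20) (3,24)]:
  edge (1,13)–(6,13): clear
  edge (6,13)–(11,20): clear
  edge (11,20)–(3,24): clear
  edge (3,24)–(1,13): clear
  midpoint (11,17/2) outside
  → clear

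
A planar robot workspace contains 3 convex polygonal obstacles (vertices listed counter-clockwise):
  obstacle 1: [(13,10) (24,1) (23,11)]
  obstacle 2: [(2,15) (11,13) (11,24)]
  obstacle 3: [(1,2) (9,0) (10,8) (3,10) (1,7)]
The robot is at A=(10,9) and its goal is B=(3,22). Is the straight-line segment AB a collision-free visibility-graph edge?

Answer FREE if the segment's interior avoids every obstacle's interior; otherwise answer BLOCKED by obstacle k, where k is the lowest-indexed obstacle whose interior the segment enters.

BLOCKED by obstacle 2

Obstacle 1 [(13,10) (24,1) (23,11)]:
  edge (13,10)–(24,1): clear
  edge (24,1)–(23,11): clear
  edge (23,11)–(13,10): clear
  midpoint (13/2,31/2) outside
  → clear
Obstacle 2 [(2,15) (11,13) (11,24)]:
  edge (2,15)–(11,13): crosses AB
  edge (11,13)–(11,24): clear
  edge (11,24)–(2,15): crosses AB
  → BLOCKED
Obstacle 3 [(1,2) (9,0) (10,8) (3,10) (1,7)]:
  edge (1,2)–(9,0): clear
  edge (9,0)–(10,8): clear
  edge (10,8)–(3,10): clear
  edge (3,10)–(1,7): clear
  edge (1,7)–(1,2): clear
  midpoint (13/2,31/2) outside
  → clear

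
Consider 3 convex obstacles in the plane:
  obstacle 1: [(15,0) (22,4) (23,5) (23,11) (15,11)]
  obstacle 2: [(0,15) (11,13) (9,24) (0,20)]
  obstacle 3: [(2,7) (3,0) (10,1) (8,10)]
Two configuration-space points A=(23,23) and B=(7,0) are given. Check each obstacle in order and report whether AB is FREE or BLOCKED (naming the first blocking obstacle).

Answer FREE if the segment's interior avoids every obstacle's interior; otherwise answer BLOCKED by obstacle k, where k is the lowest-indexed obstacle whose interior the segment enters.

BLOCKED by obstacle 3

Obstacle 1 [(15,0) (22,4) (23,5) (23,11) (15,11)]:
  edge (15,0)–(22,4): clear
  edge (22,4)–(23,5): clear
  edge (23,5)–(23,11): clear
  edge (23,11)–(15,11): clear
  edge (15,11)–(15,0): clear
  midpoint (15,23/2) outside
  → clear
Obstacle 2 [(0,15) (11,13) (9,24) (0,20)]:
  edge (0,15)–(11,13): clear
  edge (11,13)–(9,24): clear
  edge (9,24)–(0,20): clear
  edge (0,20)–(0,15): clear
  midpoint (15,23/2) outside
  → clear
Obstacle 3 [(2,7) (3,0) (10,1) (8,10)]:
  edge (2,7)–(3,0): clear
  edge (3,0)–(10,1): crosses AB
  edge (10,1)–(8,10): crosses AB
  edge (8,10)–(2,7): clear
  → BLOCKED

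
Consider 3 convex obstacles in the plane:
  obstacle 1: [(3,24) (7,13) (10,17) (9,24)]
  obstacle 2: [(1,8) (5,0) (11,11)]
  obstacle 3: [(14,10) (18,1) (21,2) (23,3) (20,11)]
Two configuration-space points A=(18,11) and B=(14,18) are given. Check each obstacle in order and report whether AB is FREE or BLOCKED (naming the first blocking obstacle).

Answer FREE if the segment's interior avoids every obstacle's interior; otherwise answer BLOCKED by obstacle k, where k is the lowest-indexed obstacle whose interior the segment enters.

Obstacle 1 [(3,24) (7,13) (10,17) (9,24)]:
  edge (3,24)–(7,13): clear
  edge (7,13)–(10,17): clear
  edge (10,17)–(9,24): clear
  edge (9,24)–(3,24): clear
  midpoint (16,29/2) outside
  → clear
Obstacle 2 [(1,8) (5,0) (11,11)]:
  edge (1,8)–(5,0): clear
  edge (5,0)–(11,11): clear
  edge (11,11)–(1,8): clear
  midpoint (16,29/2) outside
  → clear
Obstacle 3 [(14,10) (18,1) (21,2) (23,3) (20,11)]:
  edge (14,10)–(18,1): clear
  edge (18,1)–(21,2): clear
  edge (21,2)–(23,3): clear
  edge (23,3)–(20,11): clear
  edge (20,11)–(14,10): clear
  midpoint (16,29/2) outside
  → clear

FREE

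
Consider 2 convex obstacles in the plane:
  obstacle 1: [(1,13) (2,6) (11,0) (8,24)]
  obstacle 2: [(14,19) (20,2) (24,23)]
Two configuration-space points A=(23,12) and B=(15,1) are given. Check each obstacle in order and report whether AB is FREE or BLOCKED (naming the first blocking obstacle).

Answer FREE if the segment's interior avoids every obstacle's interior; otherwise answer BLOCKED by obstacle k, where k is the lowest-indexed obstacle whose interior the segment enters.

Obstacle 1 [(1,13) (2,6) (11,0) (8,24)]:
  edge (1,13)–(2,6): clear
  edge (2,6)–(11,0): clear
  edge (11,0)–(8,24): clear
  edge (8,24)–(1,13): clear
  midpoint (19,13/2) outside
  → clear
Obstacle 2 [(14,19) (20,2) (24,23)]:
  edge (14,19)–(20,2): crosses AB
  edge (20,2)–(24,23): crosses AB
  edge (24,23)–(14,19): clear
  → BLOCKED

BLOCKED by obstacle 2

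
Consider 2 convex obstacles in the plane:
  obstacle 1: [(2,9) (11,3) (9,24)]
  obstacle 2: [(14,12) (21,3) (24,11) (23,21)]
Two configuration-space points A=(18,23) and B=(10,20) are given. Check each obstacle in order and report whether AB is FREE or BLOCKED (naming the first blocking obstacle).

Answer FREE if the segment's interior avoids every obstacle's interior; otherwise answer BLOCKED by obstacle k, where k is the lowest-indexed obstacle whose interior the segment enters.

Obstacle 1 [(2,9) (11,3) (9,24)]:
  edge (2,9)–(11,3): clear
  edge (11,3)–(9,24): clear
  edge (9,24)–(2,9): clear
  midpoint (14,43/2) outside
  → clear
Obstacle 2 [(14,12) (21,3) (24,11) (23,21)]:
  edge (14,12)–(21,3): clear
  edge (21,3)–(24,11): clear
  edge (24,11)–(23,21): clear
  edge (23,21)–(14,12): clear
  midpoint (14,43/2) outside
  → clear

FREE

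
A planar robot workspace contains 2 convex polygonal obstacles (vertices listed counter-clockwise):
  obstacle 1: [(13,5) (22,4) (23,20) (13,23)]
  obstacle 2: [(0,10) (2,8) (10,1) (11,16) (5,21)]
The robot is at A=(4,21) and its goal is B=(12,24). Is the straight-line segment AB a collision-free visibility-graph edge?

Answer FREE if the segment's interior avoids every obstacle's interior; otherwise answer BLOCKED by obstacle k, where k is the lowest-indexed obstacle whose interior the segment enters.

FREE

Obstacle 1 [(13,5) (22,4) (23,20) (13,23)]:
  edge (13,5)–(22,4): clear
  edge (22,4)–(23,20): clear
  edge (23,20)–(13,23): clear
  edge (13,23)–(13,5): clear
  midpoint (8,45/2) outside
  → clear
Obstacle 2 [(0,10) (2,8) (10,1) (11,16) (5,21)]:
  edge (0,10)–(2,8): clear
  edge (2,8)–(10,1): clear
  edge (10,1)–(11,16): clear
  edge (11,16)–(5,21): clear
  edge (5,21)–(0,10): clear
  midpoint (8,45/2) outside
  → clear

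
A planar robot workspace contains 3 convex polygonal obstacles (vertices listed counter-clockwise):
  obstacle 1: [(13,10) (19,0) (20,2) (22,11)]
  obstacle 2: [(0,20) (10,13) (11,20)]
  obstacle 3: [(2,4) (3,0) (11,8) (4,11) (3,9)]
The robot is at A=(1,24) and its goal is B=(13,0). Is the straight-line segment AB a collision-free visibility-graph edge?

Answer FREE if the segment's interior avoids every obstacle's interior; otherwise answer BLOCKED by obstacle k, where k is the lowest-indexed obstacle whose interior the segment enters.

Obstacle 1 [(13,10) (19,0) (20,2) (22,11)]:
  edge (13,10)–(19,0): clear
  edge (19,0)–(20,2): clear
  edge (20,2)–(22,11): clear
  edge (22,11)–(13,10): clear
  midpoint (7,12) outside
  → clear
Obstacle 2 [(0,20) (10,13) (11,20)]:
  edge (0,20)–(10,13): crosses AB
  edge (10,13)–(11,20): clear
  edge (11,20)–(0,20): crosses AB
  → BLOCKED
Obstacle 3 [(2,4) (3,0) (11,8) (4,11) (3,9)]:
  edge (2,4)–(3,0): clear
  edge (3,0)–(11,8): crosses AB
  edge (11,8)–(4,11): crosses AB
  edge (4,11)–(3,9): clear
  edge (3,9)–(2,4): clear
  → BLOCKED

BLOCKED by obstacle 2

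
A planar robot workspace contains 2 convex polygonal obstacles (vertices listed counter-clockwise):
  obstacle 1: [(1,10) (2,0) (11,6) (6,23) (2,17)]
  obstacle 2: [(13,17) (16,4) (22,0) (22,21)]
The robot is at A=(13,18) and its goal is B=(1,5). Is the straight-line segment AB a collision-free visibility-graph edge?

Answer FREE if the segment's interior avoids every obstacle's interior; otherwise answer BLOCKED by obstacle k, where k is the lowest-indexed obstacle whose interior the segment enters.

BLOCKED by obstacle 1

Obstacle 1 [(1,10) (2,0) (11,6) (6,23) (2,17)]:
  edge (1,10)–(2,0): crosses AB
  edge (2,0)–(11,6): clear
  edge (11,6)–(6,23): crosses AB
  edge (6,23)–(2,17): clear
  edge (2,17)–(1,10): clear
  → BLOCKED
Obstacle 2 [(13,17) (16,4) (22,0) (22,21)]:
  edge (13,17)–(16,4): clear
  edge (16,4)–(22,0): clear
  edge (22,0)–(22,21): clear
  edge (22,21)–(13,17): clear
  midpoint (7,23/2) outside
  → clear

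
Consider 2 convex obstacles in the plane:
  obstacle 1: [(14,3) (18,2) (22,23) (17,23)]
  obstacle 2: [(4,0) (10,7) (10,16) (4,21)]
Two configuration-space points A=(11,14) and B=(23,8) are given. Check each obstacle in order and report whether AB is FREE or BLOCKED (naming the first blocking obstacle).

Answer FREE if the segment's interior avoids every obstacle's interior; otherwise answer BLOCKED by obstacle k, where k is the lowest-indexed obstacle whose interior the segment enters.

Obstacle 1 [(14,3) (18,2) (22,23) (17,23)]:
  edge (14,3)–(18,2): clear
  edge (18,2)–(22,23): crosses AB
  edge (22,23)–(17,23): clear
  edge (17,23)–(14,3): crosses AB
  → BLOCKED
Obstacle 2 [(4,0) (10,7) (10,16) (4,21)]:
  edge (4,0)–(10,7): clear
  edge (10,7)–(10,16): clear
  edge (10,16)–(4,21): clear
  edge (4,21)–(4,0): clear
  midpoint (17,11) outside
  → clear

BLOCKED by obstacle 1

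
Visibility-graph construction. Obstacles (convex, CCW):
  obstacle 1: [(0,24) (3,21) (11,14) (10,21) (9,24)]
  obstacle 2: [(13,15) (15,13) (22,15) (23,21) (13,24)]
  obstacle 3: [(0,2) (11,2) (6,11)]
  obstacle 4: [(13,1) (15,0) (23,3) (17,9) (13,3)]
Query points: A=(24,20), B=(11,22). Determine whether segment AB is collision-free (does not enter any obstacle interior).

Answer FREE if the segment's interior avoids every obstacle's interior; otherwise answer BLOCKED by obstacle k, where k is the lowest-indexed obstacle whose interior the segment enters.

BLOCKED by obstacle 2

Obstacle 1 [(0,24) (3,21) (11,14) (10,21) (9,24)]:
  edge (0,24)–(3,21): clear
  edge (3,21)–(11,14): clear
  edge (11,14)–(10,21): clear
  edge (10,21)–(9,24): clear
  edge (9,24)–(0,24): clear
  midpoint (35/2,21) outside
  → clear
Obstacle 2 [(13,15) (15,13) (22,15) (23,21) (13,24)]:
  edge (13,15)–(15,13): clear
  edge (15,13)–(22,15): clear
  edge (22,15)–(23,21): crosses AB
  edge (23,21)–(13,24): clear
  edge (13,24)–(13,15): crosses AB
  → BLOCKED
Obstacle 3 [(0,2) (11,2) (6,11)]:
  edge (0,2)–(11,2): clear
  edge (11,2)–(6,11): clear
  edge (6,11)–(0,2): clear
  midpoint (35/2,21) outside
  → clear
Obstacle 4 [(13,1) (15,0) (23,3) (17,9) (13,3)]:
  edge (13,1)–(15,0): clear
  edge (15,0)–(23,3): clear
  edge (23,3)–(17,9): clear
  edge (17,9)–(13,3): clear
  edge (13,3)–(13,1): clear
  midpoint (35/2,21) outside
  → clear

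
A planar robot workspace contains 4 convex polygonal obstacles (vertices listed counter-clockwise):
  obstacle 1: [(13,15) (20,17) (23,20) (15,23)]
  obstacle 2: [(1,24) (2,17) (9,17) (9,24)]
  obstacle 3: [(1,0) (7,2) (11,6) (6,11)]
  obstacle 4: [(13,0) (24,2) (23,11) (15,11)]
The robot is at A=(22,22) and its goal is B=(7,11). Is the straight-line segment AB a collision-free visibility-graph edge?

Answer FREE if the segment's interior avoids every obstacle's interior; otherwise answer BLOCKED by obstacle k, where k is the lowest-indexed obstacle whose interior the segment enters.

BLOCKED by obstacle 1

Obstacle 1 [(13,15) (20,17) (23,20) (15,23)]:
  edge (13,15)–(20,17): clear
  edge (20,17)–(23,20): clear
  edge (23,20)–(15,23): crosses AB
  edge (15,23)–(13,15): crosses AB
  → BLOCKED
Obstacle 2 [(1,24) (2,17) (9,17) (9,24)]:
  edge (1,24)–(2,17): clear
  edge (2,17)–(9,17): clear
  edge (9,17)–(9,24): clear
  edge (9,24)–(1,24): clear
  midpoint (29/2,33/2) outside
  → clear
Obstacle 3 [(1,0) (7,2) (11,6) (6,11)]:
  edge (1,0)–(7,2): clear
  edge (7,2)–(11,6): clear
  edge (11,6)–(6,11): clear
  edge (6,11)–(1,0): clear
  midpoint (29/2,33/2) outside
  → clear
Obstacle 4 [(13,0) (24,2) (23,11) (15,11)]:
  edge (13,0)–(24,2): clear
  edge (24,2)–(23,11): clear
  edge (23,11)–(15,11): clear
  edge (15,11)–(13,0): clear
  midpoint (29/2,33/2) outside
  → clear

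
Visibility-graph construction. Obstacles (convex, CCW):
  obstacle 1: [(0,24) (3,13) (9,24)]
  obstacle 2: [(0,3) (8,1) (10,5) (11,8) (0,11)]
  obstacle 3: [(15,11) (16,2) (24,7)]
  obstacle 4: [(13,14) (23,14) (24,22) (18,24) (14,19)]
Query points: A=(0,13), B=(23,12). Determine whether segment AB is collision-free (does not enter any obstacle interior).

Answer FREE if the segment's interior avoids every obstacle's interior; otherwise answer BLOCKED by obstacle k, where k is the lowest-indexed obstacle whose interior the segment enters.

FREE

Obstacle 1 [(0,24) (3,13) (9,24)]:
  edge (0,24)–(3,13): clear
  edge (3,13)–(9,24): clear
  edge (9,24)–(0,24): clear
  midpoint (23/2,25/2) outside
  → clear
Obstacle 2 [(0,3) (8,1) (10,5) (11,8) (0,11)]:
  edge (0,3)–(8,1): clear
  edge (8,1)–(10,5): clear
  edge (10,5)–(11,8): clear
  edge (11,8)–(0,11): clear
  edge (0,11)–(0,3): clear
  midpoint (23/2,25/2) outside
  → clear
Obstacle 3 [(15,11) (16,2) (24,7)]:
  edge (15,11)–(16,2): clear
  edge (16,2)–(24,7): clear
  edge (24,7)–(15,11): clear
  midpoint (23/2,25/2) outside
  → clear
Obstacle 4 [(13,14) (23,14) (24,22) (18,24) (14,19)]:
  edge (13,14)–(23,14): clear
  edge (23,14)–(24,22): clear
  edge (24,22)–(18,24): clear
  edge (18,24)–(14,19): clear
  edge (14,19)–(13,14): clear
  midpoint (23/2,25/2) outside
  → clear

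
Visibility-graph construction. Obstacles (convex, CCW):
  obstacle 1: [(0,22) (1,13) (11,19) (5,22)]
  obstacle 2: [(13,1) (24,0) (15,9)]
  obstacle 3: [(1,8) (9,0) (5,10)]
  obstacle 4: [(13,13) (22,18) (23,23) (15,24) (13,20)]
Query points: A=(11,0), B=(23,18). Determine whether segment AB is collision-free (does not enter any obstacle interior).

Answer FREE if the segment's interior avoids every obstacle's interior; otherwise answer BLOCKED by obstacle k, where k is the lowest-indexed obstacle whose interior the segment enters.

BLOCKED by obstacle 2

Obstacle 1 [(0,22) (1,13) (11,19) (5,22)]:
  edge (0,22)–(1,13): clear
  edge (1,13)–(11,19): clear
  edge (11,19)–(5,22): clear
  edge (5,22)–(0,22): clear
  midpoint (17,9) outside
  → clear
Obstacle 2 [(13,1) (24,0) (15,9)]:
  edge (13,1)–(24,0): clear
  edge (24,0)–(15,9): crosses AB
  edge (15,9)–(13,1): crosses AB
  → BLOCKED
Obstacle 3 [(1,8) (9,0) (5,10)]:
  edge (1,8)–(9,0): clear
  edge (9,0)–(5,10): clear
  edge (5,10)–(1,8): clear
  midpoint (17,9) outside
  → clear
Obstacle 4 [(13,13) (22,18) (23,23) (15,24) (13,20)]:
  edge (13,13)–(22,18): clear
  edge (22,18)–(23,23): clear
  edge (23,23)–(15,24): clear
  edge (15,24)–(13,20): clear
  edge (13,20)–(13,13): clear
  midpoint (17,9) outside
  → clear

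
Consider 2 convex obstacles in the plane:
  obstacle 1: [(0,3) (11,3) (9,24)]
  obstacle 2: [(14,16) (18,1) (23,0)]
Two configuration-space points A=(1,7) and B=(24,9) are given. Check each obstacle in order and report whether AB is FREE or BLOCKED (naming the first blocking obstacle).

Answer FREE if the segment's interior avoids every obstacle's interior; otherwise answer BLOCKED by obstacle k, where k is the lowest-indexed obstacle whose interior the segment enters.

Obstacle 1 [(0,3) (11,3) (9,24)]:
  edge (0,3)–(11,3): clear
  edge (11,3)–(9,24): crosses AB
  edge (9,24)–(0,3): crosses AB
  → BLOCKED
Obstacle 2 [(14,16) (18,1) (23,0)]:
  edge (14,16)–(18,1): crosses AB
  edge (18,1)–(23,0): clear
  edge (23,0)–(14,16): crosses AB
  → BLOCKED

BLOCKED by obstacle 1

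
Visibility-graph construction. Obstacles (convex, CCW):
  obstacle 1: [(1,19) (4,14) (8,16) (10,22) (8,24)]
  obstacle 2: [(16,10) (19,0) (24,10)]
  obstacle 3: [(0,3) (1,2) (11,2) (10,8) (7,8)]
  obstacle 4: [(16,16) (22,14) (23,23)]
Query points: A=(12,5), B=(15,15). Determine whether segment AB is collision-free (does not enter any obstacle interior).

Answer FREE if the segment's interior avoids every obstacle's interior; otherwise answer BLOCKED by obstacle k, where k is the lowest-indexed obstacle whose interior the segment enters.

FREE

Obstacle 1 [(1,19) (4,14) (8,16) (10,22) (8,24)]:
  edge (1,19)–(4,14): clear
  edge (4,14)–(8,16): clear
  edge (8,16)–(10,22): clear
  edge (10,22)–(8,24): clear
  edge (8,24)–(1,19): clear
  midpoint (27/2,10) outside
  → clear
Obstacle 2 [(16,10) (19,0) (24,10)]:
  edge (16,10)–(19,0): clear
  edge (19,0)–(24,10): clear
  edge (24,10)–(16,10): clear
  midpoint (27/2,10) outside
  → clear
Obstacle 3 [(0,3) (1,2) (11,2) (10,8) (7,8)]:
  edge (0,3)–(1,2): clear
  edge (1,2)–(11,2): clear
  edge (11,2)–(10,8): clear
  edge (10,8)–(7,8): clear
  edge (7,8)–(0,3): clear
  midpoint (27/2,10) outside
  → clear
Obstacle 4 [(16,16) (22,14) (23,23)]:
  edge (16,16)–(22,14): clear
  edge (22,14)–(23,23): clear
  edge (23,23)–(16,16): clear
  midpoint (27/2,10) outside
  → clear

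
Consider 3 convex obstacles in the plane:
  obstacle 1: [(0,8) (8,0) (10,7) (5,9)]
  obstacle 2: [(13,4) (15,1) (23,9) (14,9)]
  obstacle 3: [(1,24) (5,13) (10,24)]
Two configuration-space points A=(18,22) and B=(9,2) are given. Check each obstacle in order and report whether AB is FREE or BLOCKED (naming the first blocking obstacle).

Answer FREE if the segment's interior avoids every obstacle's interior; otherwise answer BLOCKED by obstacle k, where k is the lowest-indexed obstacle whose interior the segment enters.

Obstacle 1 [(0,8) (8,0) (10,7) (5,9)]:
  edge (0,8)–(8,0): clear
  edge (8,0)–(10,7): clear
  edge (10,7)–(5,9): clear
  edge (5,9)–(0,8): clear
  midpoint (27/2,12) outside
  → clear
Obstacle 2 [(13,4) (15,1) (23,9) (14,9)]:
  edge (13,4)–(15,1): clear
  edge (15,1)–(23,9): clear
  edge (23,9)–(14,9): clear
  edge (14,9)–(13,4): clear
  midpoint (27/2,12) outside
  → clear
Obstacle 3 [(1,24) (5,13) (10,24)]:
  edge (1,24)–(5,13): clear
  edge (5,13)–(10,24): clear
  edge (10,24)–(1,24): clear
  midpoint (27/2,12) outside
  → clear

FREE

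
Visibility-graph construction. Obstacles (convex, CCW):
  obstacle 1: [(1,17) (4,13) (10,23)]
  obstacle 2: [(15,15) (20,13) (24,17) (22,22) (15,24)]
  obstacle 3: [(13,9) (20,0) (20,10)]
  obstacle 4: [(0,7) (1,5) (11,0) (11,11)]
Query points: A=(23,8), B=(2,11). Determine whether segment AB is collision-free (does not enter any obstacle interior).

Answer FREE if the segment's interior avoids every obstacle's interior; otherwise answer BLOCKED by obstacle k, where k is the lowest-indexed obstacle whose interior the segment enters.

Obstacle 1 [(1,17) (4,13) (10,23)]:
  edge (1,17)–(4,13): clear
  edge (4,13)–(10,23): clear
  edge (10,23)–(1,17): clear
  midpoint (25/2,19/2) outside
  → clear
Obstacle 2 [(15,15) (20,13) (24,17) (22,22) (15,24)]:
  edge (15,15)–(20,13): clear
  edge (20,13)–(24,17): clear
  edge (24,17)–(22,22): clear
  edge (22,22)–(15,24): clear
  edge (15,24)–(15,15): clear
  midpoint (25/2,19/2) outside
  → clear
Obstacle 3 [(13,9) (20,0) (20,10)]:
  edge (13,9)–(20,0): clear
  edge (20,0)–(20,10): crosses AB
  edge (20,10)–(13,9): crosses AB
  → BLOCKED
Obstacle 4 [(0,7) (1,5) (11,0) (11,11)]:
  edge (0,7)–(1,5): clear
  edge (1,5)–(11,0): clear
  edge (11,0)–(11,11): crosses AB
  edge (11,11)–(0,7): crosses AB
  → BLOCKED

BLOCKED by obstacle 3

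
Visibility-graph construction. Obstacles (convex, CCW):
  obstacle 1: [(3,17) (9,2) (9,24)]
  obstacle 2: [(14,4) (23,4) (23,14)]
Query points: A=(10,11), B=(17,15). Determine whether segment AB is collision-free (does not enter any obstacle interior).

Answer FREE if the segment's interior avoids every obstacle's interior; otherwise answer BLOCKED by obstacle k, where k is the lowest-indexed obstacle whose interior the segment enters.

Obstacle 1 [(3,17) (9,2) (9,24)]:
  edge (3,17)–(9,2): clear
  edge (9,2)–(9,24): clear
  edge (9,24)–(3,17): clear
  midpoint (27/2,13) outside
  → clear
Obstacle 2 [(14,4) (23,4) (23,14)]:
  edge (14,4)–(23,4): clear
  edge (23,4)–(23,14): clear
  edge (23,14)–(14,4): clear
  midpoint (27/2,13) outside
  → clear

FREE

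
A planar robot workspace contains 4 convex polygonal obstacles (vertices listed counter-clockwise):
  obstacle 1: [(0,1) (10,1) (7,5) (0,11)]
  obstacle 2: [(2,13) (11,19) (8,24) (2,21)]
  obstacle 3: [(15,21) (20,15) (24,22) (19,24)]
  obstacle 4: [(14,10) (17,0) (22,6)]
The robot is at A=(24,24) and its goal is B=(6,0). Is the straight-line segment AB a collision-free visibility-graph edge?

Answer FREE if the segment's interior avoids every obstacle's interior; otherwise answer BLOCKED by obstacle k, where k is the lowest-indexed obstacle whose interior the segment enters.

Obstacle 1 [(0,1) (10,1) (7,5) (0,11)]:
  edge (0,1)–(10,1): crosses AB
  edge (10,1)–(7,5): crosses AB
  edge (7,5)–(0,11): clear
  edge (0,11)–(0,1): clear
  → BLOCKED
Obstacle 2 [(2,13) (11,19) (8,24) (2,21)]:
  edge (2,13)–(11,19): clear
  edge (11,19)–(8,24): clear
  edge (8,24)–(2,21): clear
  edge (2,21)–(2,13): clear
  midpoint (15,12) outside
  → clear
Obstacle 3 [(15,21) (20,15) (24,22) (19,24)]:
  edge (15,21)–(20,15): crosses AB
  edge (20,15)–(24,22): clear
  edge (24,22)–(19,24): crosses AB
  edge (19,24)–(15,21): clear
  → BLOCKED
Obstacle 4 [(14,10) (17,0) (22,6)]:
  edge (14,10)–(17,0): clear
  edge (17,0)–(22,6): clear
  edge (22,6)–(14,10): clear
  midpoint (15,12) outside
  → clear

BLOCKED by obstacle 1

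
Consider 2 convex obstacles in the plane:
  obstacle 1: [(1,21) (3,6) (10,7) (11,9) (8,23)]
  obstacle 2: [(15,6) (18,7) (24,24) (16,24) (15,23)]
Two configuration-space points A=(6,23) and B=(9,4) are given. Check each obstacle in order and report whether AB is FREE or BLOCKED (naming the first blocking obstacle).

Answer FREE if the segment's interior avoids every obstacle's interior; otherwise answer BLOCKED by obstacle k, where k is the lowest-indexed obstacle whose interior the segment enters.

Obstacle 1 [(1,21) (3,6) (10,7) (11,9) (8,23)]:
  edge (1,21)–(3,6): clear
  edge (3,6)–(10,7): crosses AB
  edge (10,7)–(11,9): clear
  edge (11,9)–(8,23): clear
  edge (8,23)–(1,21): crosses AB
  → BLOCKED
Obstacle 2 [(15,6) (18,7) (24,24) (16,24) (15,23)]:
  edge (15,6)–(18,7): clear
  edge (18,7)–(24,24): clear
  edge (24,24)–(16,24): clear
  edge (16,24)–(15,23): clear
  edge (15,23)–(15,6): clear
  midpoint (15/2,27/2) outside
  → clear

BLOCKED by obstacle 1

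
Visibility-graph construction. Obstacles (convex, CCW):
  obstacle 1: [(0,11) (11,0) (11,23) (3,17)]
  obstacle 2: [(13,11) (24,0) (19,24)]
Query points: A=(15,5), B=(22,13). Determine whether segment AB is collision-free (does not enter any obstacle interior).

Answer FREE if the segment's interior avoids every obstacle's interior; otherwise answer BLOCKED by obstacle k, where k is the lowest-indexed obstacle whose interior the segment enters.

BLOCKED by obstacle 2

Obstacle 1 [(0,11) (11,0) (11,23) (3,17)]:
  edge (0,11)–(11,0): clear
  edge (11,0)–(11,23): clear
  edge (11,23)–(3,17): clear
  edge (3,17)–(0,11): clear
  midpoint (37/2,9) outside
  → clear
Obstacle 2 [(13,11) (24,0) (19,24)]:
  edge (13,11)–(24,0): crosses AB
  edge (24,0)–(19,24): crosses AB
  edge (19,24)–(13,11): clear
  → BLOCKED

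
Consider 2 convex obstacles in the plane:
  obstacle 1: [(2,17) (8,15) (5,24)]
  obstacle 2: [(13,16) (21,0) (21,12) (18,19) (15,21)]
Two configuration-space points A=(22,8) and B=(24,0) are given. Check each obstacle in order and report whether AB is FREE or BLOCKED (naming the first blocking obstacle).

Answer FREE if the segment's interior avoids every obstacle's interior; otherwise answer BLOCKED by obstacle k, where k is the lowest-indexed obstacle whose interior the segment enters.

FREE

Obstacle 1 [(2,17) (8,15) (5,24)]:
  edge (2,17)–(8,15): clear
  edge (8,15)–(5,24): clear
  edge (5,24)–(2,17): clear
  midpoint (23,4) outside
  → clear
Obstacle 2 [(13,16) (21,0) (21,12) (18,19) (15,21)]:
  edge (13,16)–(21,0): clear
  edge (21,0)–(21,12): clear
  edge (21,12)–(18,19): clear
  edge (18,19)–(15,21): clear
  edge (15,21)–(13,16): clear
  midpoint (23,4) outside
  → clear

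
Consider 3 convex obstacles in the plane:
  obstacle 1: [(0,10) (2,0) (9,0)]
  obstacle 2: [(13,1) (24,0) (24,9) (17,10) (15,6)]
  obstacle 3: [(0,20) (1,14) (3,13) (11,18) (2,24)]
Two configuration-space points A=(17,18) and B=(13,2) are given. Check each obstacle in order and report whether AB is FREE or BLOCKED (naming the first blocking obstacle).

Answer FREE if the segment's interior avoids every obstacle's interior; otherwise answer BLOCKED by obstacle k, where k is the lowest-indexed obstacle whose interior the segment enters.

Obstacle 1 [(0,10) (2,0) (9,0)]:
  edge (0,10)–(2,0): clear
  edge (2,0)–(9,0): clear
  edge (9,0)–(0,10): clear
  midpoint (15,10) outside
  → clear
Obstacle 2 [(13,1) (24,0) (24,9) (17,10) (15,6)]:
  edge (13,1)–(24,0): clear
  edge (24,0)–(24,9): clear
  edge (24,9)–(17,10): clear
  edge (17,10)–(15,6): clear
  edge (15,6)–(13,1): clear
  midpoint (15,10) outside
  → clear
Obstacle 3 [(0,20) (1,14) (3,13) (11,18) (2,24)]:
  edge (0,20)–(1,14): clear
  edge (1,14)–(3,13): clear
  edge (3,13)–(11,18): clear
  edge (11,18)–(2,24): clear
  edge (2,24)–(0,20): clear
  midpoint (15,10) outside
  → clear

FREE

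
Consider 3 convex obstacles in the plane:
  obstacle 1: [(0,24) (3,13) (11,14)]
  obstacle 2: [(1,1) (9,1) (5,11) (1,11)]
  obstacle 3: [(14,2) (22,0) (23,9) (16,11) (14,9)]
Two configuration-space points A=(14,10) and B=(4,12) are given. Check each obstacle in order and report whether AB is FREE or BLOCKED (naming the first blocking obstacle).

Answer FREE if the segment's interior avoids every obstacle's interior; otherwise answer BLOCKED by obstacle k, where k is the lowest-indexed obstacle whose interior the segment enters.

FREE

Obstacle 1 [(0,24) (3,13) (11,14)]:
  edge (0,24)–(3,13): clear
  edge (3,13)–(11,14): clear
  edge (11,14)–(0,24): clear
  midpoint (9,11) outside
  → clear
Obstacle 2 [(1,1) (9,1) (5,11) (1,11)]:
  edge (1,1)–(9,1): clear
  edge (9,1)–(5,11): clear
  edge (5,11)–(1,11): clear
  edge (1,11)–(1,1): clear
  midpoint (9,11) outside
  → clear
Obstacle 3 [(14,2) (22,0) (23,9) (16,11) (14,9)]:
  edge (14,2)–(22,0): clear
  edge (22,0)–(23,9): clear
  edge (23,9)–(16,11): clear
  edge (16,11)–(14,9): clear
  edge (14,9)–(14,2): clear
  midpoint (9,11) outside
  → clear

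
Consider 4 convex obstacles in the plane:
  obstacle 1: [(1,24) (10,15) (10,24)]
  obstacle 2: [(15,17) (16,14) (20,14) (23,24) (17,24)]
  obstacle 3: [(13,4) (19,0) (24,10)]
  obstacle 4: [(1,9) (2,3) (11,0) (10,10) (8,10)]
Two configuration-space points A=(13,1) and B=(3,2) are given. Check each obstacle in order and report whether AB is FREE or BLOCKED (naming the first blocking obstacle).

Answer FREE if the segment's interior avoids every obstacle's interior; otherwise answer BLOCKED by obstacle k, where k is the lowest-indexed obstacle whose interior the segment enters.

Obstacle 1 [(1,24) (10,15) (10,24)]:
  edge (1,24)–(10,15): clear
  edge (10,15)–(10,24): clear
  edge (10,24)–(1,24): clear
  midpoint (8,3/2) outside
  → clear
Obstacle 2 [(15,17) (16,14) (20,14) (23,24) (17,24)]:
  edge (15,17)–(16,14): clear
  edge (16,14)–(20,14): clear
  edge (20,14)–(23,24): clear
  edge (23,24)–(17,24): clear
  edge (17,24)–(15,17): clear
  midpoint (8,3/2) outside
  → clear
Obstacle 3 [(13,4) (19,0) (24,10)]:
  edge (13,4)–(19,0): clear
  edge (19,0)–(24,10): clear
  edge (24,10)–(13,4): clear
  midpoint (8,3/2) outside
  → clear
Obstacle 4 [(1,9) (2,3) (11,0) (10,10) (8,10)]:
  edge (1,9)–(2,3): clear
  edge (2,3)–(11,0): crosses AB
  edge (11,0)–(10,10): crosses AB
  edge (10,10)–(8,10): clear
  edge (8,10)–(1,9): clear
  → BLOCKED

BLOCKED by obstacle 4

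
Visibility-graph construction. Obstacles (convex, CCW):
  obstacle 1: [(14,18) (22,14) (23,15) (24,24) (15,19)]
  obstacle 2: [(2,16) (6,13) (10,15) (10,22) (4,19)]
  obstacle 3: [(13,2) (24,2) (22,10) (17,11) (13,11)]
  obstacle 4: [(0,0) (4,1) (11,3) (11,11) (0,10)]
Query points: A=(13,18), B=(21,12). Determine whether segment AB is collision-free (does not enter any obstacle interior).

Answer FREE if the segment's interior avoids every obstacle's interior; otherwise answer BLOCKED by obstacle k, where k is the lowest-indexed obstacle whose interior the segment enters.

FREE

Obstacle 1 [(14,18) (22,14) (23,15) (24,24) (15,19)]:
  edge (14,18)–(22,14): clear
  edge (22,14)–(23,15): clear
  edge (23,15)–(24,24): clear
  edge (24,24)–(15,19): clear
  edge (15,19)–(14,18): clear
  midpoint (17,15) outside
  → clear
Obstacle 2 [(2,16) (6,13) (10,15) (10,22) (4,19)]:
  edge (2,16)–(6,13): clear
  edge (6,13)–(10,15): clear
  edge (10,15)–(10,22): clear
  edge (10,22)–(4,19): clear
  edge (4,19)–(2,16): clear
  midpoint (17,15) outside
  → clear
Obstacle 3 [(13,2) (24,2) (22,10) (17,11) (13,11)]:
  edge (13,2)–(24,2): clear
  edge (24,2)–(22,10): clear
  edge (22,10)–(17,11): clear
  edge (17,11)–(13,11): clear
  edge (13,11)–(13,2): clear
  midpoint (17,15) outside
  → clear
Obstacle 4 [(0,0) (4,1) (11,3) (11,11) (0,10)]:
  edge (0,0)–(4,1): clear
  edge (4,1)–(11,3): clear
  edge (11,3)–(11,11): clear
  edge (11,11)–(0,10): clear
  edge (0,10)–(0,0): clear
  midpoint (17,15) outside
  → clear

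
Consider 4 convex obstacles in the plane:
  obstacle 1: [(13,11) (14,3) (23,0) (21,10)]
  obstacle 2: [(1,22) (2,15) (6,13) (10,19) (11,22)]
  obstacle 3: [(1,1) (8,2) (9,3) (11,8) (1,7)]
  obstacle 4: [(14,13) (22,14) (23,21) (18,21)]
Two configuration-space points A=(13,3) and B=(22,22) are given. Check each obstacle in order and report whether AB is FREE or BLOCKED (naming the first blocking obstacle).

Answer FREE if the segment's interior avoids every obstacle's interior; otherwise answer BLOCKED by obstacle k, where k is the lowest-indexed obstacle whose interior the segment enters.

BLOCKED by obstacle 1

Obstacle 1 [(13,11) (14,3) (23,0) (21,10)]:
  edge (13,11)–(14,3): crosses AB
  edge (14,3)–(23,0): clear
  edge (23,0)–(21,10): clear
  edge (21,10)–(13,11): crosses AB
  → BLOCKED
Obstacle 2 [(1,22) (2,15) (6,13) (10,19) (11,22)]:
  edge (1,22)–(2,15): clear
  edge (2,15)–(6,13): clear
  edge (6,13)–(10,19): clear
  edge (10,19)–(11,22): clear
  edge (11,22)–(1,22): clear
  midpoint (35/2,25/2) outside
  → clear
Obstacle 3 [(1,1) (8,2) (9,3) (11,8) (1,7)]:
  edge (1,1)–(8,2): clear
  edge (8,2)–(9,3): clear
  edge (9,3)–(11,8): clear
  edge (11,8)–(1,7): clear
  edge (1,7)–(1,1): clear
  midpoint (35/2,25/2) outside
  → clear
Obstacle 4 [(14,13) (22,14) (23,21) (18,21)]:
  edge (14,13)–(22,14): crosses AB
  edge (22,14)–(23,21): clear
  edge (23,21)–(18,21): crosses AB
  edge (18,21)–(14,13): clear
  → BLOCKED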